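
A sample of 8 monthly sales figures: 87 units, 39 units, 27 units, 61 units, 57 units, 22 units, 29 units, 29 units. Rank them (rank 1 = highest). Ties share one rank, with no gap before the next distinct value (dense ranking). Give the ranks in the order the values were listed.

1, 4, 6, 2, 3, 7, 5, 5

Sorted (descending): 87, 61, 57, 39, 29, 29, 27, 22
The 2 values of 29 share dense rank 5.
Remaining distinct values take the next consecutive integers.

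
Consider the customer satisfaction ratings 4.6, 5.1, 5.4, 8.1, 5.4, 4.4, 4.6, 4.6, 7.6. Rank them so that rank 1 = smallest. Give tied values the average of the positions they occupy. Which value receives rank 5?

Sorted (ascending): 4.4, 4.6, 4.6, 4.6, 5.1, 5.4, 5.4, 7.6, 8.1
The 3 values of 4.6 occupy positions 2–4 → average rank 3.
The 2 values of 5.4 occupy positions 6–7 → average rank (6+7)/2 = 6.5.
Rank 5 → value 5.1.

5.1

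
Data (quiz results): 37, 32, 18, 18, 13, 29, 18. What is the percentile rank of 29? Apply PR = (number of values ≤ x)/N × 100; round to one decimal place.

N = 7.
Strictly below 29: 4. Equal to 29: 1.
PR = 5/7 × 100 = 71.4

71.4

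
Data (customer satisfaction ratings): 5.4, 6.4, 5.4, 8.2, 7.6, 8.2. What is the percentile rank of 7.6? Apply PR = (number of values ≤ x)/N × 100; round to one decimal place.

66.7

N = 6.
Strictly below 7.6: 3. Equal to 7.6: 1.
PR = 4/6 × 100 = 66.7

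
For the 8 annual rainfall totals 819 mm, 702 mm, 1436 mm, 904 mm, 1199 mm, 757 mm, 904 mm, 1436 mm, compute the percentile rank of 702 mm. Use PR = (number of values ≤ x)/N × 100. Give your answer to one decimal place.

N = 8.
Strictly below 702: 0. Equal to 702: 1.
PR = 1/8 × 100 = 12.5

12.5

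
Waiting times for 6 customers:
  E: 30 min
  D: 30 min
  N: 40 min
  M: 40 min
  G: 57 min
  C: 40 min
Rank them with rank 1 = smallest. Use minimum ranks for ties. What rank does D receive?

1

Sorted (ascending): 30, 30, 40, 40, 40, 57
The 2 values of 30 occupy positions 1–2 → each gets rank 1.
The 3 values of 40 occupy positions 3–5 → each gets rank 3.
D has value 30 min → rank 1.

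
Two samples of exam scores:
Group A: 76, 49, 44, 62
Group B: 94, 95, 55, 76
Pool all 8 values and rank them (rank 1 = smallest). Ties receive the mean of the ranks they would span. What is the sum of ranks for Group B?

Sorted (ascending): 44, 49, 55, 62, 76, 76, 94, 95
The 2 values of 76 occupy positions 5–6 → average rank (5+6)/2 = 5.5.
Group B values → pooled ranks: 94→7, 95→8, 55→3, 76→5.5
Rank sum = 7 + 8 + 3 + 5.5 = 23.5

23.5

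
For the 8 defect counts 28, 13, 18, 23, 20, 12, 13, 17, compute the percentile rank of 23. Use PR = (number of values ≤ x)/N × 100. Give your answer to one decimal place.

N = 8.
Strictly below 23: 6. Equal to 23: 1.
PR = 7/8 × 100 = 87.5

87.5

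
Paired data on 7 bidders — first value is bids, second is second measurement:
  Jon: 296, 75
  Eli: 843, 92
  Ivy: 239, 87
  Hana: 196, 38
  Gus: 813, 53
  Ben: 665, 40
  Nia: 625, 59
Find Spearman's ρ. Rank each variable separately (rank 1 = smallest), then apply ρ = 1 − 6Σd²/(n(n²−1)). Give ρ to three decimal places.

Ranks of variable 1: 3, 7, 2, 1, 6, 5, 4
Ranks of variable 2: 5, 7, 6, 1, 3, 2, 4
d = r₁ − r₂: -2, 0, -4, 0, 3, 3, 0
d²: 4, 0, 16, 0, 9, 9, 0; Σd² = 38
ρ = 1 − 6·38/(7·48) = 1 − 228/336 = 0.321

0.321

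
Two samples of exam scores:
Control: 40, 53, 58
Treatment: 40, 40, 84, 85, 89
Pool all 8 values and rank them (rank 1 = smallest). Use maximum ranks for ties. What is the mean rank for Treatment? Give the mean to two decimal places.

Sorted (ascending): 40, 40, 40, 53, 58, 84, 85, 89
The 3 values of 40 occupy positions 1–3 → each gets rank 3.
Treatment values → pooled ranks: 40→3, 40→3, 84→6, 85→7, 89→8
Mean rank = (3 + 3 + 6 + 7 + 8) / 5 = 5.40

5.40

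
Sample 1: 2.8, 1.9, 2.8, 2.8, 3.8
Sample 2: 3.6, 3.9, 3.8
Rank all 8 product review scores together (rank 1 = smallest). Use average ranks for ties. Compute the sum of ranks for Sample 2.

19.5

Sorted (ascending): 1.9, 2.8, 2.8, 2.8, 3.6, 3.8, 3.8, 3.9
The 3 values of 2.8 occupy positions 2–4 → average rank 3.
The 2 values of 3.8 occupy positions 6–7 → average rank (6+7)/2 = 6.5.
Sample 2 values → pooled ranks: 3.6→5, 3.9→8, 3.8→6.5
Rank sum = 5 + 8 + 6.5 = 19.5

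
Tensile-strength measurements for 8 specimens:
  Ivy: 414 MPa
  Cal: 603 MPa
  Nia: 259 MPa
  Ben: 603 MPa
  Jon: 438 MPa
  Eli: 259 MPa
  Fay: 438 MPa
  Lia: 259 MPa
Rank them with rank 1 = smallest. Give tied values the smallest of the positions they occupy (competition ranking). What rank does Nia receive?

Sorted (ascending): 259, 259, 259, 414, 438, 438, 603, 603
The 3 values of 259 occupy positions 1–3 → each gets rank 1.
The 2 values of 438 occupy positions 5–6 → each gets rank 5.
The 2 values of 603 occupy positions 7–8 → each gets rank 7.
Nia has value 259 MPa → rank 1.

1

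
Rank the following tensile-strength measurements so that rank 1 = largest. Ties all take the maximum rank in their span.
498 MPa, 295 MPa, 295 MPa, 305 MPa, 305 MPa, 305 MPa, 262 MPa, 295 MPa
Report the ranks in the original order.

1, 7, 7, 4, 4, 4, 8, 7

Sorted (descending): 498, 305, 305, 305, 295, 295, 295, 262
The 3 values of 305 occupy positions 2–4 → each gets rank 4.
The 3 values of 295 occupy positions 5–7 → each gets rank 7.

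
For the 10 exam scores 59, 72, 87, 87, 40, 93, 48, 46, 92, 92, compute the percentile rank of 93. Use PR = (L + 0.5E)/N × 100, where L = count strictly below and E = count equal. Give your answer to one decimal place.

95.0

N = 10.
Strictly below 93: 9. Equal to 93: 1.
PR = (9 + 0.5·1)/10 × 100 = 95.0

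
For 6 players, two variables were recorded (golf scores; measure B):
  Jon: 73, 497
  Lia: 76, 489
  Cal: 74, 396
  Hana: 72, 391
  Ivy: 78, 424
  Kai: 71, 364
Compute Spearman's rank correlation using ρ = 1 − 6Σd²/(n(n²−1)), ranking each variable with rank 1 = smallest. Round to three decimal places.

0.600

Ranks of variable 1: 3, 5, 4, 2, 6, 1
Ranks of variable 2: 6, 5, 3, 2, 4, 1
d = r₁ − r₂: -3, 0, 1, 0, 2, 0
d²: 9, 0, 1, 0, 4, 0; Σd² = 14
ρ = 1 − 6·14/(6·35) = 1 − 84/210 = 0.600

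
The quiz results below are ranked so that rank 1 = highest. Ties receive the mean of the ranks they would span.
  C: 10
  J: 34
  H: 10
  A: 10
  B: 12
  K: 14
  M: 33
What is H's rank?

Sorted (descending): 34, 33, 14, 12, 10, 10, 10
The 3 values of 10 occupy positions 5–7 → average rank 6.
H has value 10 → rank 6.

6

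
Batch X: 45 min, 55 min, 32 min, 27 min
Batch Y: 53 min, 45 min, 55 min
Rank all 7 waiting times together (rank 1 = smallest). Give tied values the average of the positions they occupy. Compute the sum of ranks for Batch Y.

Sorted (ascending): 27, 32, 45, 45, 53, 55, 55
The 2 values of 45 occupy positions 3–4 → average rank (3+4)/2 = 3.5.
The 2 values of 55 occupy positions 6–7 → average rank (6+7)/2 = 6.5.
Batch Y values → pooled ranks: 53→5, 45→3.5, 55→6.5
Rank sum = 5 + 3.5 + 6.5 = 15

15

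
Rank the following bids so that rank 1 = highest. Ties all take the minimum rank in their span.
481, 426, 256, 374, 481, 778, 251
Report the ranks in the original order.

2, 4, 6, 5, 2, 1, 7

Sorted (descending): 778, 481, 481, 426, 374, 256, 251
The 2 values of 481 occupy positions 2–3 → each gets rank 2.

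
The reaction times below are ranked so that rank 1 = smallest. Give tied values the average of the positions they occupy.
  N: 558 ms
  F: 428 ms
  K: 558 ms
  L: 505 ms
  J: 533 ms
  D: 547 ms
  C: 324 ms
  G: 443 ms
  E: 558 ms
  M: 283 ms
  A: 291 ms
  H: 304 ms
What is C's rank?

Sorted (ascending): 283, 291, 304, 324, 428, 443, 505, 533, 547, 558, 558, 558
The 3 values of 558 occupy positions 10–12 → average rank 11.
C has value 324 ms → rank 4.

4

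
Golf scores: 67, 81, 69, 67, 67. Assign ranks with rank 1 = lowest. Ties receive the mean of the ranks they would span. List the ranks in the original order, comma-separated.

2, 5, 4, 2, 2

Sorted (ascending): 67, 67, 67, 69, 81
The 3 values of 67 occupy positions 1–3 → average rank 2.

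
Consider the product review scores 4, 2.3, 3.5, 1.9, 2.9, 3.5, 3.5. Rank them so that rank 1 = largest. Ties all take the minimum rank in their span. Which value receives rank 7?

1.9

Sorted (descending): 4, 3.5, 3.5, 3.5, 2.9, 2.3, 1.9
The 3 values of 3.5 occupy positions 2–4 → each gets rank 2.
Rank 7 → value 1.9.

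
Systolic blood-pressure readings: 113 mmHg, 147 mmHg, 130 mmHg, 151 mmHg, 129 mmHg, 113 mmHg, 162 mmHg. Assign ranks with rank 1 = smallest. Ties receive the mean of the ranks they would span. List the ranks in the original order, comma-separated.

Sorted (ascending): 113, 113, 129, 130, 147, 151, 162
The 2 values of 113 occupy positions 1–2 → average rank (1+2)/2 = 1.5.

1.5, 5, 4, 6, 3, 1.5, 7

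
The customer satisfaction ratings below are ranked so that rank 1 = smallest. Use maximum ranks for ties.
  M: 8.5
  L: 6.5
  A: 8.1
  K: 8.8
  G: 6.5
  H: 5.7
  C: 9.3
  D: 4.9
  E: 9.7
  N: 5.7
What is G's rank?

5

Sorted (ascending): 4.9, 5.7, 5.7, 6.5, 6.5, 8.1, 8.5, 8.8, 9.3, 9.7
The 2 values of 5.7 occupy positions 2–3 → each gets rank 3.
The 2 values of 6.5 occupy positions 4–5 → each gets rank 5.
G has value 6.5 → rank 5.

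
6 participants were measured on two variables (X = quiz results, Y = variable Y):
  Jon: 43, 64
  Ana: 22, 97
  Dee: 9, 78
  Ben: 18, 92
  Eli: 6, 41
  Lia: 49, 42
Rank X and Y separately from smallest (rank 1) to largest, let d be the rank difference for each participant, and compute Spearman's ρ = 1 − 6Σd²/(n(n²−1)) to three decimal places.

Ranks of variable 1: 5, 4, 2, 3, 1, 6
Ranks of variable 2: 3, 6, 4, 5, 1, 2
d = r₁ − r₂: 2, -2, -2, -2, 0, 4
d²: 4, 4, 4, 4, 0, 16; Σd² = 32
ρ = 1 − 6·32/(6·35) = 1 − 192/210 = 0.086

0.086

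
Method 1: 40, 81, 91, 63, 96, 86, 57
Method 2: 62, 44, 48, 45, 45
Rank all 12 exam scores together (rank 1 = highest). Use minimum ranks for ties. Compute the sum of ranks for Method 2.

Sorted (descending): 96, 91, 86, 81, 63, 62, 57, 48, 45, 45, 44, 40
The 2 values of 45 occupy positions 9–10 → each gets rank 9.
Method 2 values → pooled ranks: 62→6, 44→11, 48→8, 45→9, 45→9
Rank sum = 6 + 11 + 8 + 9 + 9 = 43

43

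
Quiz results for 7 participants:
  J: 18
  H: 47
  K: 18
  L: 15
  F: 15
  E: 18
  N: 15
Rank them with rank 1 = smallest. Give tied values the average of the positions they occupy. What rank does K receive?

5

Sorted (ascending): 15, 15, 15, 18, 18, 18, 47
The 3 values of 15 occupy positions 1–3 → average rank 2.
The 3 values of 18 occupy positions 4–6 → average rank 5.
K has value 18 → rank 5.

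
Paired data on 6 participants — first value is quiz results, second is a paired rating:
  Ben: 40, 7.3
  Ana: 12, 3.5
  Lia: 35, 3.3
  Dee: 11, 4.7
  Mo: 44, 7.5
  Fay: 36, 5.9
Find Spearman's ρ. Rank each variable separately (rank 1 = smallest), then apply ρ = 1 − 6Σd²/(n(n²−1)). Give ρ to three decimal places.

0.771

Ranks of variable 1: 5, 2, 3, 1, 6, 4
Ranks of variable 2: 5, 2, 1, 3, 6, 4
d = r₁ − r₂: 0, 0, 2, -2, 0, 0
d²: 0, 0, 4, 4, 0, 0; Σd² = 8
ρ = 1 − 6·8/(6·35) = 1 − 48/210 = 0.771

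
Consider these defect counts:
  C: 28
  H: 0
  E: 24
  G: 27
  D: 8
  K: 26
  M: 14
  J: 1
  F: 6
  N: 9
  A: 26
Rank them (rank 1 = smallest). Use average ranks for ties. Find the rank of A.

Sorted (ascending): 0, 1, 6, 8, 9, 14, 24, 26, 26, 27, 28
The 2 values of 26 occupy positions 8–9 → average rank (8+9)/2 = 8.5.
A has value 26 → rank 8.5.

8.5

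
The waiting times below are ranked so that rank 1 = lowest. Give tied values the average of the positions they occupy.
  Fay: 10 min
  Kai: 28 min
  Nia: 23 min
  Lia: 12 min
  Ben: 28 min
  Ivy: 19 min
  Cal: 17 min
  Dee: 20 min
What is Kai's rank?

7.5

Sorted (ascending): 10, 12, 17, 19, 20, 23, 28, 28
The 2 values of 28 occupy positions 7–8 → average rank (7+8)/2 = 7.5.
Kai has value 28 min → rank 7.5.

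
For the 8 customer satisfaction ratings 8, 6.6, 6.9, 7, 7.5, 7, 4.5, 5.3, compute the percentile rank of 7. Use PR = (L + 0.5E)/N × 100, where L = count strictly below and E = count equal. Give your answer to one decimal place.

N = 8.
Strictly below 7: 4. Equal to 7: 2.
PR = (4 + 0.5·2)/8 × 100 = 62.5

62.5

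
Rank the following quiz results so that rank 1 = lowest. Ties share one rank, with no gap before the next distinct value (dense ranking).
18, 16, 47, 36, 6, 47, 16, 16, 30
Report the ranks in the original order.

Sorted (ascending): 6, 16, 16, 16, 18, 30, 36, 47, 47
The 3 values of 16 share dense rank 2.
The 2 values of 47 share dense rank 6.
Remaining distinct values take the next consecutive integers.

3, 2, 6, 5, 1, 6, 2, 2, 4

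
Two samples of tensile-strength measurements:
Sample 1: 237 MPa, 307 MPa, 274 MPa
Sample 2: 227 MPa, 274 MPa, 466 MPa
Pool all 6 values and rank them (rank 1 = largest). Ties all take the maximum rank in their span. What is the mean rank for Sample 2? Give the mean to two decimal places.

3.67

Sorted (descending): 466, 307, 274, 274, 237, 227
The 2 values of 274 occupy positions 3–4 → each gets rank 4.
Sample 2 values → pooled ranks: 227→6, 274→4, 466→1
Mean rank = (6 + 4 + 1) / 3 = 3.67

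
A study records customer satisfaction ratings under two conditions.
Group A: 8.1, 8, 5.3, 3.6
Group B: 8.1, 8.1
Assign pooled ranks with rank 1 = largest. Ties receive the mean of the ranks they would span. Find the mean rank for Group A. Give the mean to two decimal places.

Sorted (descending): 8.1, 8.1, 8.1, 8, 5.3, 3.6
The 3 values of 8.1 occupy positions 1–3 → average rank 2.
Group A values → pooled ranks: 8.1→2, 8→4, 5.3→5, 3.6→6
Mean rank = (2 + 4 + 5 + 6) / 4 = 4.25

4.25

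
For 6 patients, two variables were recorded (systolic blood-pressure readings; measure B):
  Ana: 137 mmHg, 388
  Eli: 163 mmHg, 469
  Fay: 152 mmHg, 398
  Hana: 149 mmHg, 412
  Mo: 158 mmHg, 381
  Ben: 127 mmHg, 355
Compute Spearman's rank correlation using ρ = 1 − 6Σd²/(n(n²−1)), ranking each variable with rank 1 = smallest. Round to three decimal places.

0.600

Ranks of variable 1: 2, 6, 4, 3, 5, 1
Ranks of variable 2: 3, 6, 4, 5, 2, 1
d = r₁ − r₂: -1, 0, 0, -2, 3, 0
d²: 1, 0, 0, 4, 9, 0; Σd² = 14
ρ = 1 − 6·14/(6·35) = 1 − 84/210 = 0.600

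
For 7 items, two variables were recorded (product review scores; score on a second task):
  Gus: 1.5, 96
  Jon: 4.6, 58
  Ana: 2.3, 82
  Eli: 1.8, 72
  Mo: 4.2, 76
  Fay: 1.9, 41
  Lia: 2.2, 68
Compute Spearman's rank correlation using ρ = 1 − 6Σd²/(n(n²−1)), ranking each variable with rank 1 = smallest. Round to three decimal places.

-0.286

Ranks of variable 1: 1, 7, 5, 2, 6, 3, 4
Ranks of variable 2: 7, 2, 6, 4, 5, 1, 3
d = r₁ − r₂: -6, 5, -1, -2, 1, 2, 1
d²: 36, 25, 1, 4, 1, 4, 1; Σd² = 72
ρ = 1 − 6·72/(7·48) = 1 − 432/336 = -0.286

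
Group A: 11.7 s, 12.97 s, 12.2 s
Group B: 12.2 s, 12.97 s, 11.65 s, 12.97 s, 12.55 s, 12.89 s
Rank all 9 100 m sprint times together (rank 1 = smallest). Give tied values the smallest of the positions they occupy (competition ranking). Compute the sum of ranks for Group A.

Sorted (ascending): 11.65, 11.7, 12.2, 12.2, 12.55, 12.89, 12.97, 12.97, 12.97
The 2 values of 12.2 occupy positions 3–4 → each gets rank 3.
The 3 values of 12.97 occupy positions 7–9 → each gets rank 7.
Group A values → pooled ranks: 11.7→2, 12.97→7, 12.2→3
Rank sum = 2 + 7 + 3 = 12

12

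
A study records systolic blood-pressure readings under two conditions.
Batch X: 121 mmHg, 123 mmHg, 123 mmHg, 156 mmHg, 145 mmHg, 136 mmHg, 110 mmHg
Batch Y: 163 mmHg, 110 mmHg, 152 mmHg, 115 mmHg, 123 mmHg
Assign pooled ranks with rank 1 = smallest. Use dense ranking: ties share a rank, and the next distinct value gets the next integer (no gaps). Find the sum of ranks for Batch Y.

Sorted (ascending): 110, 110, 115, 121, 123, 123, 123, 136, 145, 152, 156, 163
The 2 values of 110 share dense rank 1.
The 3 values of 123 share dense rank 4.
Remaining distinct values take the next consecutive integers.
Batch Y values → pooled ranks: 163→9, 110→1, 152→7, 115→2, 123→4
Rank sum = 9 + 1 + 7 + 2 + 4 = 23

23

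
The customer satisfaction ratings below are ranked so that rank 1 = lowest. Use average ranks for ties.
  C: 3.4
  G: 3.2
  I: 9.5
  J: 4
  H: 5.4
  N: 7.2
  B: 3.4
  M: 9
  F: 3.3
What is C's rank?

3.5

Sorted (ascending): 3.2, 3.3, 3.4, 3.4, 4, 5.4, 7.2, 9, 9.5
The 2 values of 3.4 occupy positions 3–4 → average rank (3+4)/2 = 3.5.
C has value 3.4 → rank 3.5.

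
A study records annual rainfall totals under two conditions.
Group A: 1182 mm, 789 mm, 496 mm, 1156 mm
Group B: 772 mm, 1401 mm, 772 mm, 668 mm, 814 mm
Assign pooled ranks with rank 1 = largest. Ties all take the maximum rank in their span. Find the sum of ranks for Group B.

27

Sorted (descending): 1401, 1182, 1156, 814, 789, 772, 772, 668, 496
The 2 values of 772 occupy positions 6–7 → each gets rank 7.
Group B values → pooled ranks: 772→7, 1401→1, 772→7, 668→8, 814→4
Rank sum = 7 + 1 + 7 + 8 + 4 = 27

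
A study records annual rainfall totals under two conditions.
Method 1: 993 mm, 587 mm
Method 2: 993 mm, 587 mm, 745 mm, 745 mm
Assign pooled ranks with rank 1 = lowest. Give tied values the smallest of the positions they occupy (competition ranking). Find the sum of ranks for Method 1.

6

Sorted (ascending): 587, 587, 745, 745, 993, 993
The 2 values of 587 occupy positions 1–2 → each gets rank 1.
The 2 values of 745 occupy positions 3–4 → each gets rank 3.
The 2 values of 993 occupy positions 5–6 → each gets rank 5.
Method 1 values → pooled ranks: 993→5, 587→1
Rank sum = 5 + 1 = 6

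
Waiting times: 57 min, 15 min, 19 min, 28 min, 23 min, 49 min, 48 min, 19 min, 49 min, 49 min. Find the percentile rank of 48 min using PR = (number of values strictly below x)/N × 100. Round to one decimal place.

50.0

N = 10.
Strictly below 48: 5. Equal to 48: 1.
PR = 5/10 × 100 = 50.0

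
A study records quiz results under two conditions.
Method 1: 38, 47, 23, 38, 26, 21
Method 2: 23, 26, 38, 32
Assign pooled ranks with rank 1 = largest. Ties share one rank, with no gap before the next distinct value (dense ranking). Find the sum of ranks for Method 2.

14

Sorted (descending): 47, 38, 38, 38, 32, 26, 26, 23, 23, 21
The 3 values of 38 share dense rank 2.
The 2 values of 26 share dense rank 4.
The 2 values of 23 share dense rank 5.
Remaining distinct values take the next consecutive integers.
Method 2 values → pooled ranks: 23→5, 26→4, 38→2, 32→3
Rank sum = 5 + 4 + 2 + 3 = 14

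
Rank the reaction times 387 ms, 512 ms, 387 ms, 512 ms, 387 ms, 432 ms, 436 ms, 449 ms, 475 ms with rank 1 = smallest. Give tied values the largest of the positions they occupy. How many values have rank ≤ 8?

7

Sorted (ascending): 387, 387, 387, 432, 436, 449, 475, 512, 512
The 3 values of 387 occupy positions 1–3 → each gets rank 3.
The 2 values of 512 occupy positions 8–9 → each gets rank 9.
Ranks ≤ 8: {3, 3, 3, 4, 5, 6, 7} → 7 values.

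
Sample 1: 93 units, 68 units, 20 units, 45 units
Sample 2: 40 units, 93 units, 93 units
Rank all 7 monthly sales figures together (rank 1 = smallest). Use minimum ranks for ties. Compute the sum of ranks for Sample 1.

Sorted (ascending): 20, 40, 45, 68, 93, 93, 93
The 3 values of 93 occupy positions 5–7 → each gets rank 5.
Sample 1 values → pooled ranks: 93→5, 68→4, 20→1, 45→3
Rank sum = 5 + 4 + 1 + 3 = 13

13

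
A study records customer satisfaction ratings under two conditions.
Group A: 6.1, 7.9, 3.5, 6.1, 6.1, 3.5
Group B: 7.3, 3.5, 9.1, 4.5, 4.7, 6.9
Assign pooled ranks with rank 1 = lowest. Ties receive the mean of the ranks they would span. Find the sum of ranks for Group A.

Sorted (ascending): 3.5, 3.5, 3.5, 4.5, 4.7, 6.1, 6.1, 6.1, 6.9, 7.3, 7.9, 9.1
The 3 values of 3.5 occupy positions 1–3 → average rank 2.
The 3 values of 6.1 occupy positions 6–8 → average rank 7.
Group A values → pooled ranks: 6.1→7, 7.9→11, 3.5→2, 6.1→7, 6.1→7, 3.5→2
Rank sum = 7 + 11 + 2 + 7 + 7 + 2 = 36

36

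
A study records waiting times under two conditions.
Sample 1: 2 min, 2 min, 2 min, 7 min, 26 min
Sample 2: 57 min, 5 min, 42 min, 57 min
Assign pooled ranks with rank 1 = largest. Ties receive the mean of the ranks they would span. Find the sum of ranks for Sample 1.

Sorted (descending): 57, 57, 42, 26, 7, 5, 2, 2, 2
The 2 values of 57 occupy positions 1–2 → average rank (1+2)/2 = 1.5.
The 3 values of 2 occupy positions 7–9 → average rank 8.
Sample 1 values → pooled ranks: 2→8, 2→8, 2→8, 7→5, 26→4
Rank sum = 8 + 8 + 8 + 5 + 4 = 33

33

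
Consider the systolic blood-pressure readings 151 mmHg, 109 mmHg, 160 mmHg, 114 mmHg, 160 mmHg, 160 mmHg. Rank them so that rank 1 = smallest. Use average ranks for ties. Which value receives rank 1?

109

Sorted (ascending): 109, 114, 151, 160, 160, 160
The 3 values of 160 occupy positions 4–6 → average rank 5.
Rank 1 → value 109.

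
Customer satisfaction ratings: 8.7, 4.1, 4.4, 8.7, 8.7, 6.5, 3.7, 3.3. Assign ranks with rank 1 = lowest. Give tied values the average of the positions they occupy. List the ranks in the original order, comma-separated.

Sorted (ascending): 3.3, 3.7, 4.1, 4.4, 6.5, 8.7, 8.7, 8.7
The 3 values of 8.7 occupy positions 6–8 → average rank 7.

7, 3, 4, 7, 7, 5, 2, 1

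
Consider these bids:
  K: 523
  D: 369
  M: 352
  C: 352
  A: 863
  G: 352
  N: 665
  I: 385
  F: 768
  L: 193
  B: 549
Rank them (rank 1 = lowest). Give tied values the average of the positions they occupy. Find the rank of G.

Sorted (ascending): 193, 352, 352, 352, 369, 385, 523, 549, 665, 768, 863
The 3 values of 352 occupy positions 2–4 → average rank 3.
G has value 352 → rank 3.

3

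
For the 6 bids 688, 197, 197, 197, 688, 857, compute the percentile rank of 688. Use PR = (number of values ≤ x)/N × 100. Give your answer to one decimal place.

83.3

N = 6.
Strictly below 688: 3. Equal to 688: 2.
PR = 5/6 × 100 = 83.3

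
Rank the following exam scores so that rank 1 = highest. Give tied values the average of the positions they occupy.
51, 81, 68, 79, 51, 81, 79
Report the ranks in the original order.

6.5, 1.5, 5, 3.5, 6.5, 1.5, 3.5

Sorted (descending): 81, 81, 79, 79, 68, 51, 51
The 2 values of 81 occupy positions 1–2 → average rank (1+2)/2 = 1.5.
The 2 values of 79 occupy positions 3–4 → average rank (3+4)/2 = 3.5.
The 2 values of 51 occupy positions 6–7 → average rank (6+7)/2 = 6.5.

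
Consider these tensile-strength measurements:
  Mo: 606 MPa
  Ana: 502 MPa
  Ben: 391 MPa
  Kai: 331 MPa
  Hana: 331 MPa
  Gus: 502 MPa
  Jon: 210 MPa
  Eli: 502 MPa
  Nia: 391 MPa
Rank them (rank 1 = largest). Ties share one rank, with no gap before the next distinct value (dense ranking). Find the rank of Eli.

Sorted (descending): 606, 502, 502, 502, 391, 391, 331, 331, 210
The 3 values of 502 share dense rank 2.
The 2 values of 391 share dense rank 3.
The 2 values of 331 share dense rank 4.
Remaining distinct values take the next consecutive integers.
Eli has value 502 MPa → rank 2.

2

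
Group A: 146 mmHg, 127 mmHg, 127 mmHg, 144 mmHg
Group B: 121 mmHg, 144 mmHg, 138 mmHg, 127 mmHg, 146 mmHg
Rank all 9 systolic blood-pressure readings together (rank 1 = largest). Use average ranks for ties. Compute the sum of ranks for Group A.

Sorted (descending): 146, 146, 144, 144, 138, 127, 127, 127, 121
The 2 values of 146 occupy positions 1–2 → average rank (1+2)/2 = 1.5.
The 2 values of 144 occupy positions 3–4 → average rank (3+4)/2 = 3.5.
The 3 values of 127 occupy positions 6–8 → average rank 7.
Group A values → pooled ranks: 146→1.5, 127→7, 127→7, 144→3.5
Rank sum = 1.5 + 7 + 7 + 3.5 = 19

19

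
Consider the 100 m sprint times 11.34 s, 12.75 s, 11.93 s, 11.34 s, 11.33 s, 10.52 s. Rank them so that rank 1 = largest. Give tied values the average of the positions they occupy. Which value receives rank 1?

Sorted (descending): 12.75, 11.93, 11.34, 11.34, 11.33, 10.52
The 2 values of 11.34 occupy positions 3–4 → average rank (3+4)/2 = 3.5.
Rank 1 → value 12.75.

12.75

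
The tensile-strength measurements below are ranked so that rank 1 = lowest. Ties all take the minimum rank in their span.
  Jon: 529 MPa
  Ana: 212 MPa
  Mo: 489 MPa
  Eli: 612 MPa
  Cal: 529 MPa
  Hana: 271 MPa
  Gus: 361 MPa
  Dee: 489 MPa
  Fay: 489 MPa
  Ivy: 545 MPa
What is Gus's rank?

3

Sorted (ascending): 212, 271, 361, 489, 489, 489, 529, 529, 545, 612
The 3 values of 489 occupy positions 4–6 → each gets rank 4.
The 2 values of 529 occupy positions 7–8 → each gets rank 7.
Gus has value 361 MPa → rank 3.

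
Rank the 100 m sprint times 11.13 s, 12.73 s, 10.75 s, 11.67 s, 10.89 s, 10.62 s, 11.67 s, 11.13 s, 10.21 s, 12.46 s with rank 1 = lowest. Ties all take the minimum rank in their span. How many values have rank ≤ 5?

6

Sorted (ascending): 10.21, 10.62, 10.75, 10.89, 11.13, 11.13, 11.67, 11.67, 12.46, 12.73
The 2 values of 11.13 occupy positions 5–6 → each gets rank 5.
The 2 values of 11.67 occupy positions 7–8 → each gets rank 7.
Ranks ≤ 5: {1, 2, 3, 4, 5, 5} → 6 values.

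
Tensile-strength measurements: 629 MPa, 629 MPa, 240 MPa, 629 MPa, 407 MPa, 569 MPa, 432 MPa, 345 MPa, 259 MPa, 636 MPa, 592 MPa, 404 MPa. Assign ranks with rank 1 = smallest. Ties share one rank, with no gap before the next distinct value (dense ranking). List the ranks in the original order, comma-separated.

9, 9, 1, 9, 5, 7, 6, 3, 2, 10, 8, 4

Sorted (ascending): 240, 259, 345, 404, 407, 432, 569, 592, 629, 629, 629, 636
The 3 values of 629 share dense rank 9.
Remaining distinct values take the next consecutive integers.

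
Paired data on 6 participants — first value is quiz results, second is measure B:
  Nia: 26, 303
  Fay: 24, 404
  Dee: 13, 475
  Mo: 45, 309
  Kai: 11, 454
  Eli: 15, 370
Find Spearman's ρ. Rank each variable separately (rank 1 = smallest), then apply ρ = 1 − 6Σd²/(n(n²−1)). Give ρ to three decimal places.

-0.829

Ranks of variable 1: 5, 4, 2, 6, 1, 3
Ranks of variable 2: 1, 4, 6, 2, 5, 3
d = r₁ − r₂: 4, 0, -4, 4, -4, 0
d²: 16, 0, 16, 16, 16, 0; Σd² = 64
ρ = 1 − 6·64/(6·35) = 1 − 384/210 = -0.829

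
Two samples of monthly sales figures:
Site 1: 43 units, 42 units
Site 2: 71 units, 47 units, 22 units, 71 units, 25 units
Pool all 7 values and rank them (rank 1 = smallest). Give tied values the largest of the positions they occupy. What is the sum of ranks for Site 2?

22

Sorted (ascending): 22, 25, 42, 43, 47, 71, 71
The 2 values of 71 occupy positions 6–7 → each gets rank 7.
Site 2 values → pooled ranks: 71→7, 47→5, 22→1, 71→7, 25→2
Rank sum = 7 + 5 + 1 + 7 + 2 = 22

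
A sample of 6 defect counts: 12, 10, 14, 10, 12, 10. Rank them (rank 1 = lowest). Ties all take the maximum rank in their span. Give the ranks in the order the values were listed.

Sorted (ascending): 10, 10, 10, 12, 12, 14
The 3 values of 10 occupy positions 1–3 → each gets rank 3.
The 2 values of 12 occupy positions 4–5 → each gets rank 5.

5, 3, 6, 3, 5, 3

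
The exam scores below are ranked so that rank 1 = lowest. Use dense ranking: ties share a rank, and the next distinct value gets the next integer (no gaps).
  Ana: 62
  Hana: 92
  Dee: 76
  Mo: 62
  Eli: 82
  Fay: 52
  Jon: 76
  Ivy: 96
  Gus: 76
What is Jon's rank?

3

Sorted (ascending): 52, 62, 62, 76, 76, 76, 82, 92, 96
The 2 values of 62 share dense rank 2.
The 3 values of 76 share dense rank 3.
Remaining distinct values take the next consecutive integers.
Jon has value 76 → rank 3.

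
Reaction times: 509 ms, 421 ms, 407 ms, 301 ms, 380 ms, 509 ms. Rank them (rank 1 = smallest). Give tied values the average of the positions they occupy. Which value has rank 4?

Sorted (ascending): 301, 380, 407, 421, 509, 509
The 2 values of 509 occupy positions 5–6 → average rank (5+6)/2 = 5.5.
Rank 4 → value 421.

421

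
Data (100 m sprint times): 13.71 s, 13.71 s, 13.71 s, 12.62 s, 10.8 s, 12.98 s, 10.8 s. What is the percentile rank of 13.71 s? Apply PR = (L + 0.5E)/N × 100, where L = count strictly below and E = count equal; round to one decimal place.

78.6

N = 7.
Strictly below 13.71: 4. Equal to 13.71: 3.
PR = (4 + 0.5·3)/7 × 100 = 78.6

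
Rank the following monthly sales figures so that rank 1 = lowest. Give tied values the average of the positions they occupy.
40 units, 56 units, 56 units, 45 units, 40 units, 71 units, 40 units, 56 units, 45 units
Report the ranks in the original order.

2, 7, 7, 4.5, 2, 9, 2, 7, 4.5

Sorted (ascending): 40, 40, 40, 45, 45, 56, 56, 56, 71
The 3 values of 40 occupy positions 1–3 → average rank 2.
The 2 values of 45 occupy positions 4–5 → average rank (4+5)/2 = 4.5.
The 3 values of 56 occupy positions 6–8 → average rank 7.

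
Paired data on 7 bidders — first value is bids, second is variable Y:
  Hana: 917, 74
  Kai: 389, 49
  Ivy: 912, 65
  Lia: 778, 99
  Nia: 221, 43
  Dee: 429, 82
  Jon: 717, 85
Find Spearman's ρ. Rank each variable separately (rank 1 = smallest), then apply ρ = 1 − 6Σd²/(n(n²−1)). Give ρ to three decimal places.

Ranks of variable 1: 7, 2, 6, 5, 1, 3, 4
Ranks of variable 2: 4, 2, 3, 7, 1, 5, 6
d = r₁ − r₂: 3, 0, 3, -2, 0, -2, -2
d²: 9, 0, 9, 4, 0, 4, 4; Σd² = 30
ρ = 1 − 6·30/(7·48) = 1 − 180/336 = 0.464

0.464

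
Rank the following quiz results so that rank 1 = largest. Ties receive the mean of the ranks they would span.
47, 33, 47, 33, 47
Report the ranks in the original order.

Sorted (descending): 47, 47, 47, 33, 33
The 3 values of 47 occupy positions 1–3 → average rank 2.
The 2 values of 33 occupy positions 4–5 → average rank (4+5)/2 = 4.5.

2, 4.5, 2, 4.5, 2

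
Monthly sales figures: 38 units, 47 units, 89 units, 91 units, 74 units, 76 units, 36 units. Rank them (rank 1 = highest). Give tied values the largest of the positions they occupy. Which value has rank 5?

Sorted (descending): 91, 89, 76, 74, 47, 38, 36
No ties — each value takes its position as its rank.
Rank 5 → value 47.

47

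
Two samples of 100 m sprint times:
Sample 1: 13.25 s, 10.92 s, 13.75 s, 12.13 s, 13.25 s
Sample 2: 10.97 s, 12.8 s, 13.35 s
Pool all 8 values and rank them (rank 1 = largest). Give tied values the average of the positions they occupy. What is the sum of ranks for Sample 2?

14

Sorted (descending): 13.75, 13.35, 13.25, 13.25, 12.8, 12.13, 10.97, 10.92
The 2 values of 13.25 occupy positions 3–4 → average rank (3+4)/2 = 3.5.
Sample 2 values → pooled ranks: 10.97→7, 12.8→5, 13.35→2
Rank sum = 7 + 5 + 2 = 14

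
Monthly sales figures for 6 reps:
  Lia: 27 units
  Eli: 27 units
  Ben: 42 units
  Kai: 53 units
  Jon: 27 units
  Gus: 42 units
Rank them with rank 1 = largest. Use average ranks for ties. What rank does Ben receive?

Sorted (descending): 53, 42, 42, 27, 27, 27
The 2 values of 42 occupy positions 2–3 → average rank (2+3)/2 = 2.5.
The 3 values of 27 occupy positions 4–6 → average rank 5.
Ben has value 42 units → rank 2.5.

2.5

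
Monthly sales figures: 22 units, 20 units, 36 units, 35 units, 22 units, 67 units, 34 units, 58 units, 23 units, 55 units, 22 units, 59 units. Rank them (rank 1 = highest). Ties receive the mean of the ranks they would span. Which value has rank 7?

Sorted (descending): 67, 59, 58, 55, 36, 35, 34, 23, 22, 22, 22, 20
The 3 values of 22 occupy positions 9–11 → average rank 10.
Rank 7 → value 34.

34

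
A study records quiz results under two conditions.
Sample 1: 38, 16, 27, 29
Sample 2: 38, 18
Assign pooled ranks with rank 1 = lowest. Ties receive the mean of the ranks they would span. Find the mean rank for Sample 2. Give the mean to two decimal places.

Sorted (ascending): 16, 18, 27, 29, 38, 38
The 2 values of 38 occupy positions 5–6 → average rank (5+6)/2 = 5.5.
Sample 2 values → pooled ranks: 38→5.5, 18→2
Mean rank = (5.5 + 2) / 2 = 3.75

3.75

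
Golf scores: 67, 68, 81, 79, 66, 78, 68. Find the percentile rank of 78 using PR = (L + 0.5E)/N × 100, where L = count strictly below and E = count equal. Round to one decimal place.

N = 7.
Strictly below 78: 4. Equal to 78: 1.
PR = (4 + 0.5·1)/7 × 100 = 64.3

64.3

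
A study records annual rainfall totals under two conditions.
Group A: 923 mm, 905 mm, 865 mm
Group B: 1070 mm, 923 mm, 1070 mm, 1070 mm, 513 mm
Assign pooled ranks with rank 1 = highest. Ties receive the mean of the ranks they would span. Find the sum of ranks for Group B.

Sorted (descending): 1070, 1070, 1070, 923, 923, 905, 865, 513
The 3 values of 1070 occupy positions 1–3 → average rank 2.
The 2 values of 923 occupy positions 4–5 → average rank (4+5)/2 = 4.5.
Group B values → pooled ranks: 1070→2, 923→4.5, 1070→2, 1070→2, 513→8
Rank sum = 2 + 4.5 + 2 + 2 + 8 = 18.5

18.5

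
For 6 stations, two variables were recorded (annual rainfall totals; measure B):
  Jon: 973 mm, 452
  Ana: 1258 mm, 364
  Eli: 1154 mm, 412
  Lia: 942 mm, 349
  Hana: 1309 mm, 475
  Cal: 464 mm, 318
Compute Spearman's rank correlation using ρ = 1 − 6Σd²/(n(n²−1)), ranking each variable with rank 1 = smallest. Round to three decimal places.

Ranks of variable 1: 3, 5, 4, 2, 6, 1
Ranks of variable 2: 5, 3, 4, 2, 6, 1
d = r₁ − r₂: -2, 2, 0, 0, 0, 0
d²: 4, 4, 0, 0, 0, 0; Σd² = 8
ρ = 1 − 6·8/(6·35) = 1 − 48/210 = 0.771

0.771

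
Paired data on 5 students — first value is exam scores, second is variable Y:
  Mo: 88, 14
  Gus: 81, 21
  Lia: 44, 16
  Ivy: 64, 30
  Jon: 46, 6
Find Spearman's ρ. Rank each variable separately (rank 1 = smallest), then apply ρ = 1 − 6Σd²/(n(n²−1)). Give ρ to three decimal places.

Ranks of variable 1: 5, 4, 1, 3, 2
Ranks of variable 2: 2, 4, 3, 5, 1
d = r₁ − r₂: 3, 0, -2, -2, 1
d²: 9, 0, 4, 4, 1; Σd² = 18
ρ = 1 − 6·18/(5·24) = 1 − 108/120 = 0.100

0.100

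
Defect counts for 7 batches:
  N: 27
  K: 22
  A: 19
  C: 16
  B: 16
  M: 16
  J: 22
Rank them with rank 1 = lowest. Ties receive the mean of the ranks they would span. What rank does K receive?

5.5

Sorted (ascending): 16, 16, 16, 19, 22, 22, 27
The 3 values of 16 occupy positions 1–3 → average rank 2.
The 2 values of 22 occupy positions 5–6 → average rank (5+6)/2 = 5.5.
K has value 22 → rank 5.5.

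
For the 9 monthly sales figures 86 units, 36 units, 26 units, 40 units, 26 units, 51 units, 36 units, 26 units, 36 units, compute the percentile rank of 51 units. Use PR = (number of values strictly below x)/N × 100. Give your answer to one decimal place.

77.8

N = 9.
Strictly below 51: 7. Equal to 51: 1.
PR = 7/9 × 100 = 77.8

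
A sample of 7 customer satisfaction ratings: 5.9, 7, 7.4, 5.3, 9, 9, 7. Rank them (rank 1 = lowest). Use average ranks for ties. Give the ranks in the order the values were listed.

2, 3.5, 5, 1, 6.5, 6.5, 3.5

Sorted (ascending): 5.3, 5.9, 7, 7, 7.4, 9, 9
The 2 values of 7 occupy positions 3–4 → average rank (3+4)/2 = 3.5.
The 2 values of 9 occupy positions 6–7 → average rank (6+7)/2 = 6.5.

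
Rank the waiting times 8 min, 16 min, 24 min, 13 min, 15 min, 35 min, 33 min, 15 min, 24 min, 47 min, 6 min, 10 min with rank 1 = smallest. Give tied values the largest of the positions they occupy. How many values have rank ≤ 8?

Sorted (ascending): 6, 8, 10, 13, 15, 15, 16, 24, 24, 33, 35, 47
The 2 values of 15 occupy positions 5–6 → each gets rank 6.
The 2 values of 24 occupy positions 8–9 → each gets rank 9.
Ranks ≤ 8: {1, 2, 3, 4, 6, 6, 7} → 7 values.

7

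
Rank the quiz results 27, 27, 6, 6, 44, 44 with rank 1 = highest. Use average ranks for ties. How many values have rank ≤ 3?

2

Sorted (descending): 44, 44, 27, 27, 6, 6
The 2 values of 44 occupy positions 1–2 → average rank (1+2)/2 = 1.5.
The 2 values of 27 occupy positions 3–4 → average rank (3+4)/2 = 3.5.
The 2 values of 6 occupy positions 5–6 → average rank (5+6)/2 = 5.5.
Ranks ≤ 3: {1.5, 1.5} → 2 values.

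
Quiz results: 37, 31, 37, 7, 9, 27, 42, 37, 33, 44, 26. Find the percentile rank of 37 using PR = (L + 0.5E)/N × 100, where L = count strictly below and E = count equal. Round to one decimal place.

68.2

N = 11.
Strictly below 37: 6. Equal to 37: 3.
PR = (6 + 0.5·3)/11 × 100 = 68.2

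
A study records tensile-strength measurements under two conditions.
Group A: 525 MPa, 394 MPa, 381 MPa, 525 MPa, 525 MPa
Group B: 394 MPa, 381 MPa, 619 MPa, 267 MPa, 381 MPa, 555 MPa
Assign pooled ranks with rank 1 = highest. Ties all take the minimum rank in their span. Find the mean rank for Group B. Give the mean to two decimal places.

Sorted (descending): 619, 555, 525, 525, 525, 394, 394, 381, 381, 381, 267
The 3 values of 525 occupy positions 3–5 → each gets rank 3.
The 2 values of 394 occupy positions 6–7 → each gets rank 6.
The 3 values of 381 occupy positions 8–10 → each gets rank 8.
Group B values → pooled ranks: 394→6, 381→8, 619→1, 267→11, 381→8, 555→2
Mean rank = (6 + 8 + 1 + 11 + 8 + 2) / 6 = 6.00

6.00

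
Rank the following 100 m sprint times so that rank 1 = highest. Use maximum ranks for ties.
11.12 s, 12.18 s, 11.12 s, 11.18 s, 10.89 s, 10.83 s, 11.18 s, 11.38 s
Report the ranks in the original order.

6, 1, 6, 4, 7, 8, 4, 2

Sorted (descending): 12.18, 11.38, 11.18, 11.18, 11.12, 11.12, 10.89, 10.83
The 2 values of 11.18 occupy positions 3–4 → each gets rank 4.
The 2 values of 11.12 occupy positions 5–6 → each gets rank 6.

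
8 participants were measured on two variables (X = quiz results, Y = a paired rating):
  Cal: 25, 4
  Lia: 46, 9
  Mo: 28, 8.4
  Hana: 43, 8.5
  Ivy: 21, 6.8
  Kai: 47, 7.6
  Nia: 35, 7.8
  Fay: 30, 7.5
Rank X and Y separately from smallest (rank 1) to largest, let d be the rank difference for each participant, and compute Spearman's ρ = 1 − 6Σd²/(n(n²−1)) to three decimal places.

0.643

Ranks of variable 1: 2, 7, 3, 6, 1, 8, 5, 4
Ranks of variable 2: 1, 8, 6, 7, 2, 4, 5, 3
d = r₁ − r₂: 1, -1, -3, -1, -1, 4, 0, 1
d²: 1, 1, 9, 1, 1, 16, 0, 1; Σd² = 30
ρ = 1 − 6·30/(8·63) = 1 − 180/504 = 0.643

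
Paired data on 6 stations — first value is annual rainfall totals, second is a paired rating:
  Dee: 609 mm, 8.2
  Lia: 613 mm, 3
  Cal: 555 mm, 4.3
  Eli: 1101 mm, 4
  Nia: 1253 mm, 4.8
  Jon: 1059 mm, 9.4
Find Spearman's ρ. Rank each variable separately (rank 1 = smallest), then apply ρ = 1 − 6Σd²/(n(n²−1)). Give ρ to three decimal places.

Ranks of variable 1: 2, 3, 1, 5, 6, 4
Ranks of variable 2: 5, 1, 3, 2, 4, 6
d = r₁ − r₂: -3, 2, -2, 3, 2, -2
d²: 9, 4, 4, 9, 4, 4; Σd² = 34
ρ = 1 − 6·34/(6·35) = 1 − 204/210 = 0.029

0.029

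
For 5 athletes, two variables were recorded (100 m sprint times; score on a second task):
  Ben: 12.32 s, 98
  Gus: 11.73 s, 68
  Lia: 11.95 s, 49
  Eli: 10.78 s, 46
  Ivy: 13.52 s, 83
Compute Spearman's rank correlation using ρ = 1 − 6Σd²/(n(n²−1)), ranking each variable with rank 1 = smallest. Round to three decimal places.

0.800

Ranks of variable 1: 4, 2, 3, 1, 5
Ranks of variable 2: 5, 3, 2, 1, 4
d = r₁ − r₂: -1, -1, 1, 0, 1
d²: 1, 1, 1, 0, 1; Σd² = 4
ρ = 1 − 6·4/(5·24) = 1 − 24/120 = 0.800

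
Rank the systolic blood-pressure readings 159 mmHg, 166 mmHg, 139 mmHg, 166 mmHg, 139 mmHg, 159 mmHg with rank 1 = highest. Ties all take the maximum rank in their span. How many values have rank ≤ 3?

2

Sorted (descending): 166, 166, 159, 159, 139, 139
The 2 values of 166 occupy positions 1–2 → each gets rank 2.
The 2 values of 159 occupy positions 3–4 → each gets rank 4.
The 2 values of 139 occupy positions 5–6 → each gets rank 6.
Ranks ≤ 3: {2, 2} → 2 values.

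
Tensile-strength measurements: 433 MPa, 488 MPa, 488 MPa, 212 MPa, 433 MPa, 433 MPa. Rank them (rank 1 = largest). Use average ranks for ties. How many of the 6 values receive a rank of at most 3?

2

Sorted (descending): 488, 488, 433, 433, 433, 212
The 2 values of 488 occupy positions 1–2 → average rank (1+2)/2 = 1.5.
The 3 values of 433 occupy positions 3–5 → average rank 4.
Ranks ≤ 3: {1.5, 1.5} → 2 values.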